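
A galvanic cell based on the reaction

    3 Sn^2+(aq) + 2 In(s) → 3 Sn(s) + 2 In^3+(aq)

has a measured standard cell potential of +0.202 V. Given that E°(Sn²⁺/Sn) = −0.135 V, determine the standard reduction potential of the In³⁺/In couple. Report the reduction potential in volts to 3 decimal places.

In the reaction as written the Sn²⁺/Sn couple is reduced (cathode) and In³⁺/In is oxidized (anode), so E°cell = E°(Sn²⁺/Sn) − E°(In³⁺/In).
E°(In³⁺/In) = E°(cathode) − E°cell = −0.135 − (+0.202) = −0.337 V.

−0.337 V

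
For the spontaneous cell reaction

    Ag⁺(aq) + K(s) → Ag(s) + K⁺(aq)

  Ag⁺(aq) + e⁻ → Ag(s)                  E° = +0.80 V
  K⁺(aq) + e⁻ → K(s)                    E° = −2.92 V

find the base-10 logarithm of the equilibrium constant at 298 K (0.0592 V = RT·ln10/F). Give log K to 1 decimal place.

The Ag⁺/Ag couple is reduced (cathode); E°cell = +0.80 − (−2.92) = +3.72 V with n = 1.
At equilibrium E = 0, so log K = nE°cell / 0.0592 = (1)(+3.72) / 0.0592 = 62.8.

log K = 62.8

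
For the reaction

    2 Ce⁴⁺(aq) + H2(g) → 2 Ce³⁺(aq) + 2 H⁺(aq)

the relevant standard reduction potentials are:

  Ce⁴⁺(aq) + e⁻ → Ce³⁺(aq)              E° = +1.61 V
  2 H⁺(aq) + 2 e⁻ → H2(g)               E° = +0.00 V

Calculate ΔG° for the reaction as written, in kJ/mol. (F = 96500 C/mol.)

−311 kJ/mol

In the reaction as written Ce⁴⁺(aq) is reduced, so the Ce⁴⁺/Ce³⁺ couple is the cathode and 2H⁺/H₂ is the anode.
E°cell = +1.61 − (+0.00) = +1.61 V; balancing electrons gives n = 2.
ΔG° = −nFE°cell = −(2)(96500)(+1.61) J/mol = −311 kJ/mol.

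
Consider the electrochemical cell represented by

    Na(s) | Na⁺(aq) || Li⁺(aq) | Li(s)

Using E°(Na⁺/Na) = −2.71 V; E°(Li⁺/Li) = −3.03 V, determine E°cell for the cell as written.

−0.32 V

By convention the left-hand electrode in cell notation is the anode (oxidation) and the right-hand electrode is the cathode (reduction).
E°cell = E°(right) − E°(left) = −3.03 − (−2.71) = −0.32 V.
The negative sign shows that, as written, the cell would require an external voltage to drive the reaction.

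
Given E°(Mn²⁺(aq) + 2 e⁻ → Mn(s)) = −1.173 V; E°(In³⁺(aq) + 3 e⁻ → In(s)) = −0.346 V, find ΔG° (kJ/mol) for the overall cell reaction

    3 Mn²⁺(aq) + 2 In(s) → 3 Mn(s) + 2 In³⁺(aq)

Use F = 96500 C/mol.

In the reaction as written Mn²⁺(aq) is reduced, so the Mn²⁺/Mn couple is the cathode and In³⁺/In is the anode.
E°cell = −1.173 − (−0.346) = −0.827 V; balancing electrons gives n = 6.
ΔG° = −nFE°cell = −(6)(96500)(−0.827) J/mol = +479 kJ/mol.

+479 kJ/mol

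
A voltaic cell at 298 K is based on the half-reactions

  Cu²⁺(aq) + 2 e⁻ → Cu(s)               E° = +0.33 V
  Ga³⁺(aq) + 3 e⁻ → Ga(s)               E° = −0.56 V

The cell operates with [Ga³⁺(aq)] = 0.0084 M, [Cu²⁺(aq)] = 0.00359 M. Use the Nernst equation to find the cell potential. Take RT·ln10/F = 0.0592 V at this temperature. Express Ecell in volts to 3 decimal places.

Cu²⁺/Cu is reduced (cathode, E° = +0.33 V) and Ga³⁺/Ga is oxidized (anode).
The standard potential is +0.33 − (−0.56) = +0.89 V and the balanced reaction transfers n = 6 electrons.
Balancing gives 3 Cu²⁺(aq) + 2 Ga(s) → 3 Cu(s) + 2 Ga³⁺(aq); hence Q = [Ga³⁺(aq)]^2 / [Cu²⁺(aq)]^3 = 1.53×10^3 (log Q = 3.183).
E = E° − (0.0592/n)·log Q = +0.89 − (0.0592/6)(3.183) = +0.859 V.

+0.859 V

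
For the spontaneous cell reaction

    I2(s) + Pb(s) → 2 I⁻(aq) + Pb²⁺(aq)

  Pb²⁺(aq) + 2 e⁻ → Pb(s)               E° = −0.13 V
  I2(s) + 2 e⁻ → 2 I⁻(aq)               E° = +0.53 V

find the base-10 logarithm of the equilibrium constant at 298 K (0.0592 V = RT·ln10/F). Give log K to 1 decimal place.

log K = 22.3

The I₂/I⁻ couple is reduced (cathode); E°cell = +0.53 − (−0.13) = +0.66 V with n = 2.
At equilibrium E = 0, so log K = nE°cell / 0.0592 = (2)(+0.66) / 0.0592 = 22.3.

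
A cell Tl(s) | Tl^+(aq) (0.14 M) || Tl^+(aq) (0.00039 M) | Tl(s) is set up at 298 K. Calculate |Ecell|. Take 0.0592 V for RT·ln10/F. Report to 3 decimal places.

0.151 V

For a concentration cell E°cell = 0, since both electrodes use the same couple.
The compartment with the higher Tl^+(aq) concentration (0.14 M) acts as the cathode; ions are reduced there and produced at the dilute (0.00039 M) anode.
With n = 1, Ecell = −(0.0592/1)·log([dilute]/[conc]) = −(0.0592/1)·log(0.00039/0.14) = +0.151 V.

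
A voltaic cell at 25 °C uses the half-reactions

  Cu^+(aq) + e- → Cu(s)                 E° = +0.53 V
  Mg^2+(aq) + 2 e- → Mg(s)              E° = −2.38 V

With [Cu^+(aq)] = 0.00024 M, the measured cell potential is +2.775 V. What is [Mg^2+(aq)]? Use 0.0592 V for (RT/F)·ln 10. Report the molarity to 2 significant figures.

With Cu⁺/Cu at the cathode and Mg²⁺/Mg at the anode, E°cell = +0.53 − (−2.38) = +2.91 V (n = 2).
From the Nernst equation, log Q = n(E° − E)/0.0592 = 2·(+2.91 − (+2.775))/0.0592 = 4.561.
For 2 Cu^+(aq) + Mg(s) → 2 Cu(s) + Mg^2+(aq), the reaction quotient is Q = [Mg^2+(aq)] / [Cu^+(aq)]^2.
Solving for the unknown gives log [Mg^2+(aq)] = −2.679, so [Mg^2+(aq)] ≈ 0.0021 M.

0.0021 M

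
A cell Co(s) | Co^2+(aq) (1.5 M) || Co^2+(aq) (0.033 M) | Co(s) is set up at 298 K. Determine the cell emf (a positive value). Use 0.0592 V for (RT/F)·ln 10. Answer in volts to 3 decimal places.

For a concentration cell E°cell = 0, since both electrodes use the same couple.
The compartment with the higher Co^2+(aq) concentration (1.5 M) acts as the cathode; ions are reduced there and produced at the dilute (0.033 M) anode.
With n = 2, Ecell = −(0.0592/2)·log([dilute]/[conc]) = −(0.0592/2)·log(0.033/1.5) = +0.049 V.

0.049 V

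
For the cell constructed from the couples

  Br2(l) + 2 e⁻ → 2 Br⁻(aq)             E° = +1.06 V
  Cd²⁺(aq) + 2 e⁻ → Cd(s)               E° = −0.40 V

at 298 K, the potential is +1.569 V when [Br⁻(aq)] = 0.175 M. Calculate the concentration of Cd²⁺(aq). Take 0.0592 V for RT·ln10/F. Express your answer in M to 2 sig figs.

Br₂/Br⁻ is the cathode (higher E°); E°cell = +1.06 − (−0.40) = +1.46 V with n = 2.
Since E = E° − (0.0592/n)·log Q, log Q = n(E° − E)/0.0592 = −3.682.
Balancing electrons gives Br2(l) + Cd(s) → 2 Br⁻(aq) + Cd²⁺(aq); thus Q = [Br⁻(aq)]^2·[Cd²⁺(aq)].
Isolating [Cd²⁺(aq)] in Q = 10^{−3.682} yields log [Cd²⁺(aq)] = −2.168, i.e. 0.0068 M.

0.0068 M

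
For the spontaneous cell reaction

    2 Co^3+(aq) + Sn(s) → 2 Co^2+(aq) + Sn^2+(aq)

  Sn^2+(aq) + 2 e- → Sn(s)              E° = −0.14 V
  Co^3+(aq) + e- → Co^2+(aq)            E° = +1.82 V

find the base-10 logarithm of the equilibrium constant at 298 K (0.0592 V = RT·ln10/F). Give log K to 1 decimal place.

The Co³⁺/Co²⁺ couple is reduced (cathode); E°cell = +1.82 − (−0.14) = +1.96 V with n = 2.
At equilibrium E = 0, so log K = nE°cell / 0.0592 = (2)(+1.96) / 0.0592 = 66.2.

log K = 66.2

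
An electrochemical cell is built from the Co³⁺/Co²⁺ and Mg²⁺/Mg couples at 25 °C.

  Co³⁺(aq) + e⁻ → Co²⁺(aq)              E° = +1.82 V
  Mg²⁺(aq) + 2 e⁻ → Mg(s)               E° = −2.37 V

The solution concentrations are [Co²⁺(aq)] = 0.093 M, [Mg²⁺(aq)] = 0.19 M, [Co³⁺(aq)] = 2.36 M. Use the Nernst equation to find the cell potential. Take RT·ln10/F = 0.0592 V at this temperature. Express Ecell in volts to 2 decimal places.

+4.29 V

Since E°(Co³⁺/Co²⁺) > E°(Mg²⁺/Mg), Co³⁺/Co²⁺ serves as the cathode.
E°cell = +1.82 − (−2.37) = +4.19 V, with n = 2 electrons transferred.
Balancing gives 2 Co³⁺(aq) + Mg(s) → 2 Co²⁺(aq) + Mg²⁺(aq); hence Q = ([Co²⁺(aq)]^2·[Mg²⁺(aq)]) / [Co³⁺(aq)]^2 = 0.000295 (log Q = −3.530).
By the Nernst equation, E = +4.19 − (0.0592/2)·(−3.530) = +4.29 V.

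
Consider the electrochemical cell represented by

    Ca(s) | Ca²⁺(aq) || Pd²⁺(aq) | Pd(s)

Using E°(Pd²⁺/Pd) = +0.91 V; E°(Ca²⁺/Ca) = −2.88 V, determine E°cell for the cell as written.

By convention the left-hand electrode in cell notation is the anode (oxidation) and the right-hand electrode is the cathode (reduction).
E°cell = E°(right) − E°(left) = +0.91 − (−2.88) = +3.79 V.

+3.79 V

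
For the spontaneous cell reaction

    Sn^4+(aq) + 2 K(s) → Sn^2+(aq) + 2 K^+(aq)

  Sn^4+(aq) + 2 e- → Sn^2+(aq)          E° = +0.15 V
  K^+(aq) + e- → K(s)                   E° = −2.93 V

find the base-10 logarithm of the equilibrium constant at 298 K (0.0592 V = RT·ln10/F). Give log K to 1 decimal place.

The Sn⁴⁺/Sn²⁺ couple is reduced (cathode); E°cell = +0.15 − (−2.93) = +3.08 V with n = 2.
At equilibrium E = 0, so log K = nE°cell / 0.0592 = (2)(+3.08) / 0.0592 = 104.1.

log K = 104.1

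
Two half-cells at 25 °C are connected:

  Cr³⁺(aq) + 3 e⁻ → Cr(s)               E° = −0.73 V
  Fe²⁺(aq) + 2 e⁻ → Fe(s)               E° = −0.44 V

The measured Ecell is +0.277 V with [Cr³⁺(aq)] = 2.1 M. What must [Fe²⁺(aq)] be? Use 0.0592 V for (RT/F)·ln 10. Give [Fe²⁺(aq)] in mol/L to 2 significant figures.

0.60 M

With Fe²⁺/Fe at the cathode and Cr³⁺/Cr at the anode, E°cell = −0.44 − (−0.73) = +0.29 V (n = 6).
Since E = E° − (0.0592/n)·log Q, log Q = n(E° − E)/0.0592 = 1.318.
Balancing electrons gives 3 Fe²⁺(aq) + 2 Cr(s) → 3 Fe(s) + 2 Cr³⁺(aq); thus Q = [Cr³⁺(aq)]^2 / [Fe²⁺(aq)]^3.
Solving for the unknown gives log [Fe²⁺(aq)] = −0.225, so [Fe²⁺(aq)] ≈ 0.60 M.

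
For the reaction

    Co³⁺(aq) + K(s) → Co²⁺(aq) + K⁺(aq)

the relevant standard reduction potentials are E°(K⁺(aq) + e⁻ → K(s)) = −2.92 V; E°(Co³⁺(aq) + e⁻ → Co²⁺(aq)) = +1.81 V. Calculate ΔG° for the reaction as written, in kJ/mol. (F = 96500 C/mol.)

In the reaction as written Co³⁺(aq) is reduced, so the Co³⁺/Co²⁺ couple is the cathode and K⁺/K is the anode.
E°cell = +1.81 − (−2.92) = +4.73 V; balancing electrons gives n = 1.
ΔG° = −nFE°cell = −(1)(96500)(+4.73) J/mol = −456 kJ/mol.

−456 kJ/mol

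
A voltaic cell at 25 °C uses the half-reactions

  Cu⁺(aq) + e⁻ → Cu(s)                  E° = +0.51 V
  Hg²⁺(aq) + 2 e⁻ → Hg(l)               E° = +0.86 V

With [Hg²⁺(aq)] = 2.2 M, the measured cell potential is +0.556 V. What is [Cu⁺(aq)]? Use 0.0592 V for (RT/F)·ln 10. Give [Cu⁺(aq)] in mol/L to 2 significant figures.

With Hg²⁺/Hg at the cathode and Cu⁺/Cu at the anode, E°cell = +0.86 − (+0.51) = +0.35 V (n = 2).
Since E = E° − (0.0592/n)·log Q, log Q = n(E° − E)/0.0592 = −6.959.
For Hg²⁺(aq) + 2 Cu(s) → Hg(l) + 2 Cu⁺(aq), the reaction quotient is Q = [Cu⁺(aq)]^2 / [Hg²⁺(aq)].
Substituting the known concentrations and solving, log [Cu⁺(aq)] = −3.308 and [Cu⁺(aq)] = 0.00049 M.

0.00049 M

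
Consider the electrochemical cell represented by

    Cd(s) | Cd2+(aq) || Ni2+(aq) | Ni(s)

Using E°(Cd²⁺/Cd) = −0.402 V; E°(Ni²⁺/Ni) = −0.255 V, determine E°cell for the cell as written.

+0.147 V

By convention the left-hand electrode in cell notation is the anode (oxidation) and the right-hand electrode is the cathode (reduction).
E°cell = E°(right) − E°(left) = −0.255 − (−0.402) = +0.147 V.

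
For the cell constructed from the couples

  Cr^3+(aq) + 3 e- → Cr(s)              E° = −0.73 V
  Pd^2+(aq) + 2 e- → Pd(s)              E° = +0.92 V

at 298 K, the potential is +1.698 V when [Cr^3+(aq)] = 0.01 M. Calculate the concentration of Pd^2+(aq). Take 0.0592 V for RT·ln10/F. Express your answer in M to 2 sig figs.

Pd²⁺/Pd is the cathode (higher E°); E°cell = +0.92 − (−0.73) = +1.65 V with n = 6.
From the Nernst equation, log Q = n(E° − E)/0.0592 = 6·(+1.65 − (+1.698))/0.0592 = −4.865.
The balanced reaction is 3 Pd^2+(aq) + 2 Cr(s) → 3 Pd(s) + 2 Cr^3+(aq), so Q = [Cr^3+(aq)]^2 / [Pd^2+(aq)]^3.
Isolating [Pd^2+(aq)] in Q = 10^{−4.865} yields log [Pd^2+(aq)] = 0.288, i.e. 1.9 M.

1.9 M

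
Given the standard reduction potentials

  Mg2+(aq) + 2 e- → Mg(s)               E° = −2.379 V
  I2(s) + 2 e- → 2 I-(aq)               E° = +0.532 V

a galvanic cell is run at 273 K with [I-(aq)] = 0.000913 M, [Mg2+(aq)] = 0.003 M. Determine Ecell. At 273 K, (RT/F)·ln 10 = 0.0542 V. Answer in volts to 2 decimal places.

Since E°(I₂/I⁻) > E°(Mg²⁺/Mg), I₂/I⁻ serves as the cathode.
The standard potential is +0.532 − (−2.379) = +2.911 V and the balanced reaction transfers n = 2 electrons.
The balanced reaction is I2(s) + Mg(s) → 2 I-(aq) + Mg2+(aq), so Q = [I-(aq)]^2·[Mg2+(aq)] = 2.5×10^−9 and log Q = −8.602.
Applying E = E° − (RT ln10/nF)·log Q gives +2.911 − (0.0542/2)(−8.602) = +3.14 V.

+3.14 V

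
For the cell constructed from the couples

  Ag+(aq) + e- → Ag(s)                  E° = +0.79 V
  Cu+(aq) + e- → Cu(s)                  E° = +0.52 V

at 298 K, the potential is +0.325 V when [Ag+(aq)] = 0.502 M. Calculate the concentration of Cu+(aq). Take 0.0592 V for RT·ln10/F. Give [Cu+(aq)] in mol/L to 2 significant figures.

0.059 M

The Ag⁺/Ag couple has the larger reduction potential, so it is the cathode: E°cell = +0.79 − (+0.52) = +0.27 V and n = 1.
Since E = E° − (0.0592/n)·log Q, log Q = n(E° − E)/0.0592 = −0.929.
Balancing electrons gives Ag+(aq) + Cu(s) → Ag(s) + Cu+(aq); thus Q = [Cu+(aq)] / [Ag+(aq)].
Substituting the known concentrations and solving, log [Cu+(aq)] = −1.228 and [Cu+(aq)] = 0.059 M.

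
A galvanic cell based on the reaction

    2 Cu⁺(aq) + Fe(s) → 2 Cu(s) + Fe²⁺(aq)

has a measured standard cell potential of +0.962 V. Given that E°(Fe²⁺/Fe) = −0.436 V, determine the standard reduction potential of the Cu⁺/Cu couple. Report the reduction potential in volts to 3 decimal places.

+0.526 V

In the reaction as written the Cu⁺/Cu couple is reduced (cathode) and Fe²⁺/Fe is oxidized (anode), so E°cell = E°(Cu⁺/Cu) − E°(Fe²⁺/Fe).
E°(Cu⁺/Cu) = E°cell + E°(anode) = +0.962 + (−0.436) = +0.526 V.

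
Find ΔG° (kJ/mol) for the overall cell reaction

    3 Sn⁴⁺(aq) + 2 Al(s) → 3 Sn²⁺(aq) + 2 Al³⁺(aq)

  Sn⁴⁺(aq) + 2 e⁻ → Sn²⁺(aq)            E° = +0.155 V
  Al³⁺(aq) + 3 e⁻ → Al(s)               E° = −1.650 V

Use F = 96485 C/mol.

In the reaction as written Sn⁴⁺(aq) is reduced, so the Sn⁴⁺/Sn²⁺ couple is the cathode and Al³⁺/Al is the anode.
E°cell = +0.155 − (−1.650) = +1.805 V; balancing electrons gives n = 6.
ΔG° = −nFE°cell = −(6)(96485)(+1.805) J/mol = −1045 kJ/mol.

−1045 kJ/mol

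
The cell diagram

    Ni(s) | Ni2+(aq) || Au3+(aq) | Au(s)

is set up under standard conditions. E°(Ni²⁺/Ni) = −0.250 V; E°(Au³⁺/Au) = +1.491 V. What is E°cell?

+1.741 V

By convention the left-hand electrode in cell notation is the anode (oxidation) and the right-hand electrode is the cathode (reduction).
E°cell = E°(right) − E°(left) = +1.491 − (−0.250) = +1.741 V.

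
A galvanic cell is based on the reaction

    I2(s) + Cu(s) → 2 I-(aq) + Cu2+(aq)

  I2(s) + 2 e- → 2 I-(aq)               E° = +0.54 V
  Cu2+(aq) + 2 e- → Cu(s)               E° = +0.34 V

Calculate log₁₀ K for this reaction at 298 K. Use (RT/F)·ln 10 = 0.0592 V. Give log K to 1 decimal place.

log K = 6.8

The I₂/I⁻ couple is reduced (cathode); E°cell = +0.54 − (+0.34) = +0.20 V with n = 2.
At equilibrium E = 0, so log K = nE°cell / 0.0592 = (2)(+0.20) / 0.0592 = 6.8.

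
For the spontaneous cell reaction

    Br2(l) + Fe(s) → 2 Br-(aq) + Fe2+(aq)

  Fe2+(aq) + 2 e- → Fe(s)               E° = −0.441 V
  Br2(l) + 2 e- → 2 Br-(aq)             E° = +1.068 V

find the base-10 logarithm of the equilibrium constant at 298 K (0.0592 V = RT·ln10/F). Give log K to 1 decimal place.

The Br₂/Br⁻ couple is reduced (cathode); E°cell = +1.068 − (−0.441) = +1.509 V with n = 2.
At equilibrium E = 0, so log K = nE°cell / 0.0592 = (2)(+1.509) / 0.0592 = 51.0.

log K = 51.0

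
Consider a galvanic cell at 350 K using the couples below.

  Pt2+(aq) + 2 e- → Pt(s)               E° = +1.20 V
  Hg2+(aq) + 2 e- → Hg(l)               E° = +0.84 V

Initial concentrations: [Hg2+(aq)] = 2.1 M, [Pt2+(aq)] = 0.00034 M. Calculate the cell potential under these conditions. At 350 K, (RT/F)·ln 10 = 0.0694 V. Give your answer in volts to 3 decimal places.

Pt²⁺/Pt is reduced (cathode, E° = +1.20 V) and Hg²⁺/Hg is oxidized (anode).
E°cell = E°cat − E°an = +1.20 − (+0.84) = +0.36 V; n = 2.
For the overall reaction Pt2+(aq) + Hg(l) → Pt(s) + Hg2+(aq), Q = [Hg2+(aq)] / [Pt2+(aq)] = 6.18×10^3, giving log Q = 3.791.
E = E° − (0.0694/n)·log Q = +0.36 − (0.0694/2)(3.791) = +0.228 V.

+0.228 V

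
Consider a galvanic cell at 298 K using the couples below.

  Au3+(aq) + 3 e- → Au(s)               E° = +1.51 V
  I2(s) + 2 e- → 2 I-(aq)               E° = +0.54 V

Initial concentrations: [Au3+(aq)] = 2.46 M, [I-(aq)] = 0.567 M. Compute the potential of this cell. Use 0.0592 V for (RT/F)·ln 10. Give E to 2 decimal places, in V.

+0.96 V

Since E°(Au³⁺/Au) > E°(I₂/I⁻), Au³⁺/Au serves as the cathode.
E°cell = +1.51 − (+0.54) = +0.97 V, with n = 6 electrons transferred.
Balancing gives 2 Au3+(aq) + 6 I-(aq) → 2 Au(s) + 3 I2(s); hence Q = 1 / ([Au3+(aq)]^2·[I-(aq)]^6) = 4.97 (log Q = 0.697).
Applying E = E° − (RT ln10/nF)·log Q gives +0.97 − (0.0592/6)(0.697) = +0.96 V.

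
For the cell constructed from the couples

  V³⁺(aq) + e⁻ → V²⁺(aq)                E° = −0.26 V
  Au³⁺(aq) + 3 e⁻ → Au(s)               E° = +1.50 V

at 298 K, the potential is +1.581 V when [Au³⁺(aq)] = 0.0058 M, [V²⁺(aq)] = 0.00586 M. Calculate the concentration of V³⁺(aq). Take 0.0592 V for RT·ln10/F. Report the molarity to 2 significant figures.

1.1 M

With Au³⁺/Au at the cathode and V³⁺/V²⁺ at the anode, E°cell = +1.50 − (−0.26) = +1.76 V (n = 3).
From the Nernst equation, log Q = n(E° − E)/0.0592 = 3·(+1.76 − (+1.581))/0.0592 = 9.071.
Balancing electrons gives Au³⁺(aq) + 3 V²⁺(aq) → Au(s) + 3 V³⁺(aq); thus Q = [V³⁺(aq)]^3 / ([Au³⁺(aq)]·[V²⁺(aq)]^3).
Isolating [V³⁺(aq)] in Q = 10^{9.071} yields log [V³⁺(aq)] = 0.046, i.e. 1.1 M.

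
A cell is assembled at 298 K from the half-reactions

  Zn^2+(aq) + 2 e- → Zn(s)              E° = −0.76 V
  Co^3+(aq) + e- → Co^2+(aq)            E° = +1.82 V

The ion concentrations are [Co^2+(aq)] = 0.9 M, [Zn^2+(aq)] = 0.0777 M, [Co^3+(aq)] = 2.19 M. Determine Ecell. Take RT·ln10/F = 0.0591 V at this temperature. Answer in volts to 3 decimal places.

+2.636 V

Co³⁺/Co²⁺ is reduced (cathode, E° = +1.82 V) and Zn²⁺/Zn is oxidized (anode).
E°cell = E°cat − E°an = +1.82 − (−0.76) = +2.58 V; n = 2.
Balancing gives 2 Co^3+(aq) + Zn(s) → 2 Co^2+(aq) + Zn^2+(aq); hence Q = ([Co^2+(aq)]^2·[Zn^2+(aq)]) / [Co^3+(aq)]^2 = 0.0131 (log Q = −1.882).
By the Nernst equation, E = +2.58 − (0.0591/2)·(−1.882) = +2.636 V.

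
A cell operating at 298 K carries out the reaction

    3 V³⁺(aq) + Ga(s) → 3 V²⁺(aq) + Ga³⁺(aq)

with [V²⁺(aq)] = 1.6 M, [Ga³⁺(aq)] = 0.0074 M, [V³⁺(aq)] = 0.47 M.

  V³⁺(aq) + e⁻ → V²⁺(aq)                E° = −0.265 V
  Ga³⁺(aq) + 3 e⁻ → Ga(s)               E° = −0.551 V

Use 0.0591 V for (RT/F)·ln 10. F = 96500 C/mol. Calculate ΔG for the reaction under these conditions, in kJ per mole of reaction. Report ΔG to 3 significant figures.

The standard cell potential is −0.265 − (−0.551) = +0.286 V, with n = 3 electrons in the balanced equation.
Q = ([V²⁺(aq)]^3·[Ga³⁺(aq)]) / [V³⁺(aq)]^3 = 0.292, so log Q = −0.535 and E = +0.286 − (0.0591/3)(−0.535) = +0.2965 V.
Finally ΔG = −nFE = −(3)(96500 C/mol)(+0.2965 V) = −85.8 kJ/mol.

−85.8 kJ/mol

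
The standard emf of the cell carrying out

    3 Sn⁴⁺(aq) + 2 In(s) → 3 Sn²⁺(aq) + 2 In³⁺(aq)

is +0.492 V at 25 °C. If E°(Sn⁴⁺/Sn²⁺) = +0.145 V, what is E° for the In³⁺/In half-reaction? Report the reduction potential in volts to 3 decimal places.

In the reaction as written the Sn⁴⁺/Sn²⁺ couple is reduced (cathode) and In³⁺/In is oxidized (anode), so E°cell = E°(Sn⁴⁺/Sn²⁺) − E°(In³⁺/In).
E°(In³⁺/In) = E°(cathode) − E°cell = +0.145 − (+0.492) = −0.347 V.

−0.347 V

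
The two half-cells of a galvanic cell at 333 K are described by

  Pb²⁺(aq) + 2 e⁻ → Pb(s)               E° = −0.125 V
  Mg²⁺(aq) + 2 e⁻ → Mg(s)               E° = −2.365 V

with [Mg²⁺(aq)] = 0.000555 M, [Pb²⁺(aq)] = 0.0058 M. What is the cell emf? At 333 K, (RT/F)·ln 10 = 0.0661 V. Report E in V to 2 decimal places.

+2.27 V

Since E°(Pb²⁺/Pb) > E°(Mg²⁺/Mg), Pb²⁺/Pb serves as the cathode.
E°cell = E°cat − E°an = −0.125 − (−2.365) = +2.240 V; n = 2.
The balanced reaction is Pb²⁺(aq) + Mg(s) → Pb(s) + Mg²⁺(aq), so Q = [Mg²⁺(aq)] / [Pb²⁺(aq)] = 0.0957 and log Q = −1.019.
E = E° − (0.0661/n)·log Q = +2.240 − (0.0661/2)(−1.019) = +2.27 V.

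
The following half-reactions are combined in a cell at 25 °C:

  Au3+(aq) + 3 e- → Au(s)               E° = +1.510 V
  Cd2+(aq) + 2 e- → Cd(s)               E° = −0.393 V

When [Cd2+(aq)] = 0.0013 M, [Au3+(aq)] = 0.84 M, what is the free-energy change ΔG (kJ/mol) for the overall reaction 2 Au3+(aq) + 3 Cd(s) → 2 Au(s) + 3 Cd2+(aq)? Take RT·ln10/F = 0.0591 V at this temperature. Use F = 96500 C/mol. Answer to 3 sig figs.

−1150 kJ/mol

The standard cell potential is +1.510 − (−0.393) = +1.903 V, with n = 6 electrons in the balanced equation.
Q = [Cd2+(aq)]^3 / [Au3+(aq)]^2 = 3.11×10^−9, so log Q = −8.507 and E = +1.903 − (0.0591/6)(−8.507) = +1.9868 V.
Then ΔG = −nFE = −6 × 96500 × +1.9868 J/mol = −1150 kJ/mol.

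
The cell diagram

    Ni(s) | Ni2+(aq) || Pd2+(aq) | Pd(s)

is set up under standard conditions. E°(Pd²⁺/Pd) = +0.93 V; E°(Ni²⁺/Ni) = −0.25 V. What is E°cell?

By convention the left-hand electrode in cell notation is the anode (oxidation) and the right-hand electrode is the cathode (reduction).
E°cell = E°(right) − E°(left) = +0.93 − (−0.25) = +1.18 V.

+1.18 V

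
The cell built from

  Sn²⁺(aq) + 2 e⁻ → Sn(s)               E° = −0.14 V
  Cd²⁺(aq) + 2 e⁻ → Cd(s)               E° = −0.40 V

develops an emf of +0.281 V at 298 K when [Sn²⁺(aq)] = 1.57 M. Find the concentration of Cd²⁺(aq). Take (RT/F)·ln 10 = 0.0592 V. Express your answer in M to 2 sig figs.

Sn²⁺/Sn is the cathode (higher E°); E°cell = −0.14 − (−0.40) = +0.26 V with n = 2.
Rearranging E = E° − (0.0592/n)·log Q gives log Q = 2(+0.26 − (+0.281))/0.0592 = −0.709.
For Sn²⁺(aq) + Cd(s) → Sn(s) + Cd²⁺(aq), the reaction quotient is Q = [Cd²⁺(aq)] / [Sn²⁺(aq)].
Substituting the known concentrations and solving, log [Cd²⁺(aq)] = −0.513 and [Cd²⁺(aq)] = 0.31 M.

0.31 M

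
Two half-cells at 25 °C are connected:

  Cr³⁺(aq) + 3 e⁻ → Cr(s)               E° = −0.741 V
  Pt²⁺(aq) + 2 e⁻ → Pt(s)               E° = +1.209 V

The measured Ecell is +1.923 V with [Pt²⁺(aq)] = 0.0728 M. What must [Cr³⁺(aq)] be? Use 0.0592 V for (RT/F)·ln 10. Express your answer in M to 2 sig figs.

0.46 M

Pt²⁺/Pt is the cathode (higher E°); E°cell = +1.209 − (−0.741) = +1.950 V with n = 6.
Rearranging E = E° − (0.0592/n)·log Q gives log Q = 6(+1.950 − (+1.923))/0.0592 = 2.736.
For 3 Pt²⁺(aq) + 2 Cr(s) → 3 Pt(s) + 2 Cr³⁺(aq), the reaction quotient is Q = [Cr³⁺(aq)]^2 / [Pt²⁺(aq)]^3.
Substituting the known concentrations and solving, log [Cr³⁺(aq)] = −0.339 and [Cr³⁺(aq)] = 0.46 M.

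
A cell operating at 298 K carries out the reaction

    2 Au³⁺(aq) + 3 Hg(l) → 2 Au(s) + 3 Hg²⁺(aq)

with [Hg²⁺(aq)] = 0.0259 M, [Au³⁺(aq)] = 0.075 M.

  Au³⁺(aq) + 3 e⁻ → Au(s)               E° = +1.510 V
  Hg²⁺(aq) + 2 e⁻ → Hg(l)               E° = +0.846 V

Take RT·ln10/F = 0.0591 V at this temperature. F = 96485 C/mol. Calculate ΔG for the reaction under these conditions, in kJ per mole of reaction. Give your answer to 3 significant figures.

E°cell = +1.510 − (+0.846) = +0.664 V; the balanced reaction transfers n = 6 electrons.
Q = [Hg²⁺(aq)]^3 / [Au³⁺(aq)]^2 = 0.00309, so log Q = −2.510 and E = +0.664 − (0.0591/6)(−2.510) = +0.6887 V.
ΔG = −nFE = −(6)(96485)(+0.6887) J/mol = −399 kJ/mol.

−399 kJ/mol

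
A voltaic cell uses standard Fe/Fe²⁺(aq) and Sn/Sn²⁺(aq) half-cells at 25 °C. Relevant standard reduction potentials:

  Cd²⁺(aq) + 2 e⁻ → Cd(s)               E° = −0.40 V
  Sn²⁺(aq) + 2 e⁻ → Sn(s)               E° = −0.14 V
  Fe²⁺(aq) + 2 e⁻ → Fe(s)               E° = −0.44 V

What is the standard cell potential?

The Sn²⁺/Sn couple has the higher E°, so Sn ion is reduced (cathode) and Fe is oxidized (anode).
E°cell = E°(cathode) − E°(anode) = −0.14 − (−0.44) = +0.30 V.

+0.30 V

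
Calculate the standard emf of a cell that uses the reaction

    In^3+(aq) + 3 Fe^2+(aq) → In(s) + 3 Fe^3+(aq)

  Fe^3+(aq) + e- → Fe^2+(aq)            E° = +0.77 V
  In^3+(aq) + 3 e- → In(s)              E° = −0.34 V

−1.11 V

In^3+(aq) gains electrons, so the In³⁺/In couple is the cathode; the Fe³⁺/Fe²⁺ couple is the anode.
E°cell = E°(cathode) − E°(anode) = −0.34 − (+0.77) = −1.11 V.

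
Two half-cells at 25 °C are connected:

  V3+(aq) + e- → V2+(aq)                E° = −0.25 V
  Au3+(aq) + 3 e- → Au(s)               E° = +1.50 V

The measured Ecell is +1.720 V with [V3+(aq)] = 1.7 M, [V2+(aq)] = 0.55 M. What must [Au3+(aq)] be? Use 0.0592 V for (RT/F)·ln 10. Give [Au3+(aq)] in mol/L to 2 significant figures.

The Au³⁺/Au couple has the larger reduction potential, so it is the cathode: E°cell = +1.50 − (−0.25) = +1.75 V and n = 3.
Since E = E° − (0.0592/n)·log Q, log Q = n(E° − E)/0.0592 = 1.520.
The balanced reaction is Au3+(aq) + 3 V2+(aq) → Au(s) + 3 V3+(aq), so Q = [V3+(aq)]^3 / ([Au3+(aq)]·[V2+(aq)]^3).
Solving for the unknown gives log [Au3+(aq)] = −0.050, so [Au3+(aq)] ≈ 0.89 M.

0.89 M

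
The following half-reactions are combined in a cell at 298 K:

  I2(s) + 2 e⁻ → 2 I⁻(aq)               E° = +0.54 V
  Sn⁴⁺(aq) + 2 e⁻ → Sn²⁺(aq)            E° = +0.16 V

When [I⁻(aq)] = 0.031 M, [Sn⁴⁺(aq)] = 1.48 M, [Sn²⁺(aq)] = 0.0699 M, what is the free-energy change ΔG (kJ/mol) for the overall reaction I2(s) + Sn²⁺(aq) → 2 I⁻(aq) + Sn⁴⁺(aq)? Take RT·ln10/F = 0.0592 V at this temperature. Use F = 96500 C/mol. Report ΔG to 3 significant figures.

−83.0 kJ/mol

With I₂/I⁻ reduced at the cathode, E°cell = +0.54 − (+0.16) = +0.38 V and n = 2.
The reaction quotient is ([I⁻(aq)]^2·[Sn⁴⁺(aq)]) / [Sn²⁺(aq)] = 0.0203; by Nernst, E = +0.38 − (0.0592/2)(−1.691) = +0.4301 V.
Finally ΔG = −nFE = −(2)(96500 C/mol)(+0.4301 V) = −83.0 kJ/mol.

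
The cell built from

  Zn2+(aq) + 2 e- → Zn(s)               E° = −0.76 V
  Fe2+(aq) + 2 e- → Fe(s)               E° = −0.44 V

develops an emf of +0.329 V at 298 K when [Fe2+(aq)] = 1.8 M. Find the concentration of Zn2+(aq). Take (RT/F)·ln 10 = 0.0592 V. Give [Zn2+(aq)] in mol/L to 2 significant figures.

With Fe²⁺/Fe at the cathode and Zn²⁺/Zn at the anode, E°cell = −0.44 − (−0.76) = +0.32 V (n = 2).
Rearranging E = E° − (0.0592/n)·log Q gives log Q = 2(+0.32 − (+0.329))/0.0592 = −0.304.
For Fe2+(aq) + Zn(s) → Fe(s) + Zn2+(aq), the reaction quotient is Q = [Zn2+(aq)] / [Fe2+(aq)].
Substituting the known concentrations and solving, log [Zn2+(aq)] = −0.049 and [Zn2+(aq)] = 0.89 M.

0.89 M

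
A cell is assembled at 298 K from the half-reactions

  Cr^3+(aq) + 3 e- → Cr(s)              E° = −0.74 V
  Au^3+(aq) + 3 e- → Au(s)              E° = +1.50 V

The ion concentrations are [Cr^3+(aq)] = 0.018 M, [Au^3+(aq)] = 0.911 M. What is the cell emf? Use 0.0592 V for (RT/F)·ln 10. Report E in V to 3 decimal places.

Since E°(Au³⁺/Au) > E°(Cr³⁺/Cr), Au³⁺/Au serves as the cathode.
E°cell = +1.50 − (−0.74) = +2.24 V, with n = 3 electrons transferred.
For the overall reaction Au^3+(aq) + Cr(s) → Au(s) + Cr^3+(aq), Q = [Cr^3+(aq)] / [Au^3+(aq)] = 0.0198, giving log Q = −1.704.
Applying E = E° − (RT ln10/nF)·log Q gives +2.24 − (0.0592/3)(−1.704) = +2.274 V.

+2.274 V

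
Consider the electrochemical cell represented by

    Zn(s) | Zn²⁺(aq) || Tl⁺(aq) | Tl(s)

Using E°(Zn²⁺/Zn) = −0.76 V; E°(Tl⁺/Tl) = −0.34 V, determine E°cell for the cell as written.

By convention the left-hand electrode in cell notation is the anode (oxidation) and the right-hand electrode is the cathode (reduction).
E°cell = E°(right) − E°(left) = −0.34 − (−0.76) = +0.42 V.

+0.42 V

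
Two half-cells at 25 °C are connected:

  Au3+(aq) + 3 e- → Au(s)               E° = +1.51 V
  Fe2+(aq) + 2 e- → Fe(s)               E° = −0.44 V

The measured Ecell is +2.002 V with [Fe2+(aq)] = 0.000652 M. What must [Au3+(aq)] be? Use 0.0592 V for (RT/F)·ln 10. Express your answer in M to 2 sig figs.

0.0072 M

Au³⁺/Au is the cathode (higher E°); E°cell = +1.51 − (−0.44) = +1.95 V with n = 6.
Since E = E° − (0.0592/n)·log Q, log Q = n(E° − E)/0.0592 = −5.270.
Balancing electrons gives 2 Au3+(aq) + 3 Fe(s) → 2 Au(s) + 3 Fe2+(aq); thus Q = [Fe2+(aq)]^3 / [Au3+(aq)]^2.
Isolating [Au3+(aq)] in Q = 10^{−5.270} yields log [Au3+(aq)] = −2.144, i.e. 0.0072 M.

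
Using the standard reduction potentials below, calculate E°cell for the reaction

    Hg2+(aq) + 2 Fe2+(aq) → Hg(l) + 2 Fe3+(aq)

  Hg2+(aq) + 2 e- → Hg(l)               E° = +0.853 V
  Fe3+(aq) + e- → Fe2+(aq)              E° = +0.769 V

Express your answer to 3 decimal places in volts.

In the reaction as written, Hg2+(aq) is reduced (cathode) and Fe3+(aq) is produced by oxidation at the anode.
E°cell = E°(cathode) − E°(anode) = +0.853 − (+0.769) = +0.084 V.

+0.084 V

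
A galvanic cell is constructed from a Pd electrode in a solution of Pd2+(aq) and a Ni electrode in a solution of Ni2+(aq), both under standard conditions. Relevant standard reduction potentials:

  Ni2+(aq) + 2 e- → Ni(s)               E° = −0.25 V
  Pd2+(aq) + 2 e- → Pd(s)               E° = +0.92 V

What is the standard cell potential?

+1.17 V

The Pd²⁺/Pd couple has the higher E°, so Pd ion is reduced (cathode) and Ni is oxidized (anode).
E°cell = E°(cathode) − E°(anode) = +0.92 − (−0.25) = +1.17 V.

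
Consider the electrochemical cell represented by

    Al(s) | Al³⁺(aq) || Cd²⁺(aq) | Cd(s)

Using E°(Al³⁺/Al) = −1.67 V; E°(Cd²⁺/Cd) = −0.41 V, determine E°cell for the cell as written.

By convention the left-hand electrode in cell notation is the anode (oxidation) and the right-hand electrode is the cathode (reduction).
E°cell = E°(right) − E°(left) = −0.41 − (−1.67) = +1.26 V.

+1.26 V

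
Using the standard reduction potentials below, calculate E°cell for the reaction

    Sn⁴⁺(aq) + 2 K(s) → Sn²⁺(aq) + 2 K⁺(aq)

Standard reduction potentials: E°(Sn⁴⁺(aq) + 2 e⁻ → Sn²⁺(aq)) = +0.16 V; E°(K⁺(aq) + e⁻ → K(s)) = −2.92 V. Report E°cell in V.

+3.08 V

Sn⁴⁺(aq) gains electrons, so the Sn⁴⁺/Sn²⁺ couple is the cathode; the K⁺/K couple is the anode.
E°cell = E°(cathode) − E°(anode) = +0.16 − (−2.92) = +3.08 V.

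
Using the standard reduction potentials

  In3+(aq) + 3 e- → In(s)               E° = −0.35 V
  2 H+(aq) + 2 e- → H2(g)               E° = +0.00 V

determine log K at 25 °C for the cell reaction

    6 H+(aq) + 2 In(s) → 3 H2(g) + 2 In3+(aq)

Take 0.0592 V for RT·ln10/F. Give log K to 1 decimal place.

The 2H⁺/H₂ couple is reduced (cathode); E°cell = +0.00 − (−0.35) = +0.35 V with n = 6.
At equilibrium E = 0, so log K = nE°cell / 0.0592 = (6)(+0.35) / 0.0592 = 35.5.

log K = 35.5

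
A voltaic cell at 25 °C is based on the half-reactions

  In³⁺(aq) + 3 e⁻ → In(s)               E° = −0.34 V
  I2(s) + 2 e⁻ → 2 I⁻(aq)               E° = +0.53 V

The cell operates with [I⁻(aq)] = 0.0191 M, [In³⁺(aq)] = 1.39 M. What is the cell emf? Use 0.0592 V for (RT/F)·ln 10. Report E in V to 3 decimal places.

I₂/I⁻ is reduced (cathode, E° = +0.53 V) and In³⁺/In is oxidized (anode).
E°cell = E°cat − E°an = +0.53 − (−0.34) = +0.87 V; n = 6.
Balancing gives 3 I2(s) + 2 In(s) → 6 I⁻(aq) + 2 In³⁺(aq); hence Q = [I⁻(aq)]^6·[In³⁺(aq)]^2 = 9.38×10^−11 (log Q = −10.028).
E = E° − (0.0592/n)·log Q = +0.87 − (0.0592/6)(−10.028) = +0.969 V.

+0.969 V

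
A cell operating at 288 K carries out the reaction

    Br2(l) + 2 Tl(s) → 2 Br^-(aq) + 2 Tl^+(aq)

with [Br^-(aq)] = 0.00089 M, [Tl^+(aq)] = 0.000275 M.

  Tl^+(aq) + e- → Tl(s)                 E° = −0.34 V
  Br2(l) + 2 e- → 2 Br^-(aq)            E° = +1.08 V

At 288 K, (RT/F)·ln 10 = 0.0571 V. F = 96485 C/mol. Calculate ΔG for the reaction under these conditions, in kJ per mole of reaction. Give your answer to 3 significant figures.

−347 kJ/mol

The standard cell potential is +1.08 − (−0.34) = +1.42 V, with n = 2 electrons in the balanced equation.
Here Q = [Br^-(aq)]^2·[Tl^+(aq)]^2 = 5.99×10^−14 (log Q = −13.223), giving E = +1.42 − (0.0571/2)·(−13.223) = +1.7975 V.
ΔG = −nFE = −(2)(96485)(+1.7975) J/mol = −347 kJ/mol.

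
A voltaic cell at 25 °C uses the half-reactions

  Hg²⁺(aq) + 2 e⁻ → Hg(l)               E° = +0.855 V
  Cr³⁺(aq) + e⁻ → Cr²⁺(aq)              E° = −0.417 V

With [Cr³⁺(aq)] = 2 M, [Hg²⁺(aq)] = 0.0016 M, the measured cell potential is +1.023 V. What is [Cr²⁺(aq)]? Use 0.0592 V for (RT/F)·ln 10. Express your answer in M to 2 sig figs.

0.0031 M

The Hg²⁺/Hg couple has the larger reduction potential, so it is the cathode: E°cell = +0.855 − (−0.417) = +1.272 V and n = 2.
Rearranging E = E° − (0.0592/n)·log Q gives log Q = 2(+1.272 − (+1.023))/0.0592 = 8.412.
Balancing electrons gives Hg²⁺(aq) + 2 Cr²⁺(aq) → Hg(l) + 2 Cr³⁺(aq); thus Q = [Cr³⁺(aq)]^2 / ([Hg²⁺(aq)]·[Cr²⁺(aq)]^2).
Substituting the known concentrations and solving, log [Cr²⁺(aq)] = −2.507 and [Cr²⁺(aq)] = 0.0031 M.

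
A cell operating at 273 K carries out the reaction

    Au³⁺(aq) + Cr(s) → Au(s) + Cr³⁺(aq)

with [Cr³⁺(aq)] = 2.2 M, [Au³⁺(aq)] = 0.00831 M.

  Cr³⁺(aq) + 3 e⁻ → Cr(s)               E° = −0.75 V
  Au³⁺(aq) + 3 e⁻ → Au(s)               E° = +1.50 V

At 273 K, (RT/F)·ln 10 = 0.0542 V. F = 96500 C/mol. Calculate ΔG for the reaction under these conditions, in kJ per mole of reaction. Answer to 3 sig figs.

−639 kJ/mol

E°cell = +1.50 − (−0.75) = +2.25 V; the balanced reaction transfers n = 3 electrons.
The reaction quotient is [Cr³⁺(aq)] / [Au³⁺(aq)] = 265; by Nernst, E = +2.25 − (0.0542/3)(2.423) = +2.2062 V.
Finally ΔG = −nFE = −(3)(96500 C/mol)(+2.2062 V) = −639 kJ/mol.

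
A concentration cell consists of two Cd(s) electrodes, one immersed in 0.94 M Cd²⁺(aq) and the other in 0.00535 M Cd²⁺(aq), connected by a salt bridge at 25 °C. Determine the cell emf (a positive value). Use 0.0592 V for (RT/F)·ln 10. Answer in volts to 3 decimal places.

0.066 V

For a concentration cell E°cell = 0, since both electrodes use the same couple.
The compartment with the higher Cd²⁺(aq) concentration (0.94 M) acts as the cathode; ions are reduced there and produced at the dilute (0.00535 M) anode.
With n = 2, Ecell = −(0.0592/2)·log([dilute]/[conc]) = −(0.0592/2)·log(0.00535/0.94) = +0.066 V.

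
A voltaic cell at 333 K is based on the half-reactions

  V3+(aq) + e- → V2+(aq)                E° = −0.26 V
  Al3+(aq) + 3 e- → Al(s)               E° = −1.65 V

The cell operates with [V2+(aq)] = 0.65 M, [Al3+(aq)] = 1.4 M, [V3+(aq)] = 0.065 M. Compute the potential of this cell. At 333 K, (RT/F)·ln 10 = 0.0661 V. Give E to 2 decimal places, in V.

+1.32 V

V³⁺/V²⁺ is reduced (cathode, E° = −0.26 V) and Al³⁺/Al is oxidized (anode).
The standard potential is −0.26 − (−1.65) = +1.39 V and the balanced reaction transfers n = 3 electrons.
The balanced reaction is 3 V3+(aq) + Al(s) → 3 V2+(aq) + Al3+(aq), so Q = ([V2+(aq)]^3·[Al3+(aq)]) / [V3+(aq)]^3 = 1.4×10^3 and log Q = 3.146.
Applying E = E° − (RT ln10/nF)·log Q gives +1.39 − (0.0661/3)(3.146) = +1.32 V.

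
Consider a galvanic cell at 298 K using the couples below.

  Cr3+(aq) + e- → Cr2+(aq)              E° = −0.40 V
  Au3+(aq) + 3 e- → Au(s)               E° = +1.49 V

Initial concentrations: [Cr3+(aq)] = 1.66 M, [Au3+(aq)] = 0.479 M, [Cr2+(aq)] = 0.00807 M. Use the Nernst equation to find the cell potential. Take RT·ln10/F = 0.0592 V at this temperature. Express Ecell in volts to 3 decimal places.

The Au³⁺/Au couple has the more positive E°, so it is the cathode; Cr³⁺/Cr²⁺ is the anode.
The standard potential is +1.49 − (−0.40) = +1.89 V and the balanced reaction transfers n = 3 electrons.
Balancing gives Au3+(aq) + 3 Cr2+(aq) → Au(s) + 3 Cr3+(aq); hence Q = [Cr3+(aq)]^3 / ([Au3+(aq)]·[Cr2+(aq)]^3) = 1.82×10^7 (log Q = 7.259).
E = E° − (0.0592/n)·log Q = +1.89 − (0.0592/3)(7.259) = +1.747 V.

+1.747 V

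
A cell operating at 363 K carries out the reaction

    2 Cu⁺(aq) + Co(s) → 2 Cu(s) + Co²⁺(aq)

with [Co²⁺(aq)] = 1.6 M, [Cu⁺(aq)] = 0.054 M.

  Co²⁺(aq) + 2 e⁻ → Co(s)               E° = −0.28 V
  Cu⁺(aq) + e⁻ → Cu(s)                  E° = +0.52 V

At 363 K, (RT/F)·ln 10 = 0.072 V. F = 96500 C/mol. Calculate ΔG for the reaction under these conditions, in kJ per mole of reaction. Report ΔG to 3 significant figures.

With Cu⁺/Cu reduced at the cathode, E°cell = +0.52 − (−0.28) = +0.80 V and n = 2.
The reaction quotient is [Co²⁺(aq)] / [Cu⁺(aq)]^2 = 549; by Nernst, E = +0.80 − (0.072/2)(2.739) = +0.7014 V.
Finally ΔG = −nFE = −(2)(96500 C/mol)(+0.7014 V) = −135 kJ/mol.

−135 kJ/mol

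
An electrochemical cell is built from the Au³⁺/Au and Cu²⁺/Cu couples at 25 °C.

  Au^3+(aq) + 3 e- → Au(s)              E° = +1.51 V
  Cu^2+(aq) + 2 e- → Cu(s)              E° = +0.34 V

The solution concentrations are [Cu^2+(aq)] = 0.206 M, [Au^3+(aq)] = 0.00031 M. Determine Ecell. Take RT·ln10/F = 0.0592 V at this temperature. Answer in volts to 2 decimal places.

Since E°(Au³⁺/Au) > E°(Cu²⁺/Cu), Au³⁺/Au serves as the cathode.
E°cell = +1.51 − (+0.34) = +1.17 V, with n = 6 electrons transferred.
Balancing gives 2 Au^3+(aq) + 3 Cu(s) → 2 Au(s) + 3 Cu^2+(aq); hence Q = [Cu^2+(aq)]^3 / [Au^3+(aq)]^2 = 9.1×10^4 (log Q = 4.959).
Applying E = E° − (RT ln10/nF)·log Q gives +1.17 − (0.0592/6)(4.959) = +1.12 V.

+1.12 V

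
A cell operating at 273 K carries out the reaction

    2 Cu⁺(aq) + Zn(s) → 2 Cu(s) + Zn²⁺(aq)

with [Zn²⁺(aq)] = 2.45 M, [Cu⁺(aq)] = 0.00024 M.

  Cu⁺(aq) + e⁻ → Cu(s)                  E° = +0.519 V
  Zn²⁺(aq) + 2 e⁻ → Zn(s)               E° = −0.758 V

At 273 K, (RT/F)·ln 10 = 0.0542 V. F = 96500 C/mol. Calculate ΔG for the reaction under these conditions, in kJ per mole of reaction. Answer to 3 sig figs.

E°cell = +0.519 − (−0.758) = +1.277 V; the balanced reaction transfers n = 2 electrons.
Q = [Zn²⁺(aq)] / [Cu⁺(aq)]^2 = 4.25×10^7, so log Q = 7.629 and E = +1.277 − (0.0542/2)(7.629) = +1.0703 V.
Finally ΔG = −nFE = −(2)(96500 C/mol)(+1.0703 V) = −207 kJ/mol.

−207 kJ/mol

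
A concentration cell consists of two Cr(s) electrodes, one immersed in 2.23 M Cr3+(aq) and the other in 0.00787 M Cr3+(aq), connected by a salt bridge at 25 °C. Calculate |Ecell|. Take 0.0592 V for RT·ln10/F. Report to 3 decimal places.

For a concentration cell E°cell = 0, since both electrodes use the same couple.
The compartment with the higher Cr3+(aq) concentration (2.23 M) acts as the cathode; ions are reduced there and produced at the dilute (0.00787 M) anode.
With n = 3, Ecell = −(0.0592/3)·log([dilute]/[conc]) = −(0.0592/3)·log(0.00787/2.23) = +0.048 V.

0.048 V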